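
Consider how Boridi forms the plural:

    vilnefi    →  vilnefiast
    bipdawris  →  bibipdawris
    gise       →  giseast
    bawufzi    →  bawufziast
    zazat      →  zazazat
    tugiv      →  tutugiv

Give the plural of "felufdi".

felufdiast

vilnefi and bipdawris both have last vowel 'i' yet inflect differently (vilnefiast, bibipdawris), so the last vowel is not what conditions the rule; whether the stem ends in a vowel or a consonant is.
"felufdi" ends in a vowel. The stems ending in a vowel (vilnefi → vilnefiast, gise → giseast, bawufzi → bawufziast) add -ast.
The other pattern: stems ending in a consonant repeat the first consonant+vowel as a prefix.
So felufdi → felufdiast.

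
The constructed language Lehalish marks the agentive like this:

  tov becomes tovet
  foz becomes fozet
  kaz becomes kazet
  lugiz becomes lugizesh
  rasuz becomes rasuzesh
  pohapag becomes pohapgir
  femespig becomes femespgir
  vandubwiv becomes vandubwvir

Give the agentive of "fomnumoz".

foz and lugiz both end in -z yet inflect differently (fozet, lugizesh), so the final letter is not what conditions the rule; the number of vowels is.
"fomnumoz" has 3 vowels. The stems with 3 vowels (pohapag → pohapgir, femespig → femespgir, vandubwiv → vandubwvir) delete the last vowel and add -ir.
The other patterns: stems with 1 vowel add -et; stems with 2 vowels add -esh.
So fomnumoz → fomnumzir.

fomnumzir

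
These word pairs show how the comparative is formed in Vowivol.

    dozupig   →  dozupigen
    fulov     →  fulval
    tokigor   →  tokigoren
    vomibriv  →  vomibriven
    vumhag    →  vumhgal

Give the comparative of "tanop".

dozupig and vumhag both end in -g yet inflect differently (dozupigen, vumhgal), so the final letter is not what conditions the rule; the number of vowels is.
"tanop" has 2 vowels. The stems with 2 vowels (vumhag → vumhgal, fulov → fulval) delete the last vowel and add -al.
The other pattern: stems with 3 vowels add -en.
So tanop → tanpal.

tanpal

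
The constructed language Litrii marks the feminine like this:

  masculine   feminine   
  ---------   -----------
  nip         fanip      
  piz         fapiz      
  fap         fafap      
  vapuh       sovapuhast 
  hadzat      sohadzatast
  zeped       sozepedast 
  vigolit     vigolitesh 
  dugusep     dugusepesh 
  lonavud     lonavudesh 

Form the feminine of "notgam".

sonotgamast

hadzat and vigolit both end in -t yet inflect differently (sohadzatast, vigolitesh), so the final letter is not what conditions the rule; the number of vowels is.
"notgam" has 2 vowels. The stems with 2 vowels (vapuh → sovapuhast, hadzat → sohadzatast, zeped → sozepedast) add so- … -ast around the stem.
The other patterns: stems with 1 vowel add the prefix fa-; stems with 3 vowels add -esh.
So notgam → sonotgamast.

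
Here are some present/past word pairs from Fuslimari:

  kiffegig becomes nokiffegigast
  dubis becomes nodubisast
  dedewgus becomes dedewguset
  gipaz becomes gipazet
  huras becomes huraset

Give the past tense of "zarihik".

dubis and dedewgus both end in -s yet inflect differently (nodubisast, dedewguset), so the final letter is not what conditions the rule; the last vowel is.
"zarihik" has last vowel 'i'. The stems whose last vowel is 'i' (kiffegig → nokiffegigast, dubis → nodubisast) add no- … -ast around the stem.
The other pattern: stems whose last vowel is 'a' or 'u' add -et.
So zarihik → nozarihikast.

nozarihikast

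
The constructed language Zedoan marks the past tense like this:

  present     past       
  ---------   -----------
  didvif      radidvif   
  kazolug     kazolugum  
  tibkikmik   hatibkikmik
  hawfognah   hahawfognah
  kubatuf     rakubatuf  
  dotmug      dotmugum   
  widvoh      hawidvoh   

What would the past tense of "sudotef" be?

rasudotef

kazolug and kubatuf both have last vowel 'u' yet inflect differently (kazolugum, rakubatuf), so the last vowel is not what conditions the rule; the final letter is.
"sudotef" ends in -f. The stems ending in -f (kubatuf → rakubatuf, didvif → radidvif) add the prefix ra-.
The other patterns: stems ending in -g add -um; stems ending in -h or -k add the prefix ha-.
So sudotef → rasudotef.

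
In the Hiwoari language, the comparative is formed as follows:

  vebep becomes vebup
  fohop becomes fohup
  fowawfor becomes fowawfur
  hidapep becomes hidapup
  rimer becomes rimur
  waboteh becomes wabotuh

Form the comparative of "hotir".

Every pair shown (vebep → vebup, fohop → fohup, fowawfor → fowawfur, …) follows the same rule: change the last vowel to 'u'.
So hotir → hotur.

hotur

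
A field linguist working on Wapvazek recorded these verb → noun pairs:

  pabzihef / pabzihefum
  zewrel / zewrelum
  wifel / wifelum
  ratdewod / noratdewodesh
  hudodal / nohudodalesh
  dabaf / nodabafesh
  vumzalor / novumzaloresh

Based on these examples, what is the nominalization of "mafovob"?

nomafovobesh

zewrel and hudodal both end in -l yet inflect differently (zewrelum, nohudodalesh), so the final letter is not what conditions the rule; the last vowel is.
"mafovob" has last vowel 'o'. The stems whose last vowel is 'o' (ratdewod → noratdewodesh, vumzalor → novumzaloresh) add no- … -esh around the stem.
The other pattern: stems whose last vowel is 'e' add -um.
So mafovob → nomafovobesh.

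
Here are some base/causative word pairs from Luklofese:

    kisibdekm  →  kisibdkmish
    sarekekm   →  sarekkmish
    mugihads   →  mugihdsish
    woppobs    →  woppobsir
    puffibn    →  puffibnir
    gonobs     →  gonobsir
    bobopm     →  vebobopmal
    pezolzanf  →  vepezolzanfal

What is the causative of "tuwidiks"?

mugihads and woppobs both end in -s yet inflect differently (mugihdsish, woppobsir), so the final letter is not what conditions the rule; the second-to-last letter is.
"tuwidiks" has second-to-last letter 'k'. The stems whose second-to-last letter is 'k' (kisibdekm → kisibdkmish, sarekekm → sarekkmish) delete the last vowel and add -ish.
So tuwidiks → tuwidksish.

tuwidksish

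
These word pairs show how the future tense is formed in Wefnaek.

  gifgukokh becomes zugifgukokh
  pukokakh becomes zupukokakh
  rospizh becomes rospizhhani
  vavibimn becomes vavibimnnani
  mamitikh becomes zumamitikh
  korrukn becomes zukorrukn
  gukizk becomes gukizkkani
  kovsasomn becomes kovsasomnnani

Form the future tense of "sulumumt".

"sulumumt" has second-to-last letter 'm'. The stems whose second-to-last letter is 'm' (vavibimn → vavibimnnani, kovsasomn → kovsasomnnani) double the final consonant and add -ani.
So sulumumt → sulumumttani.

sulumumttani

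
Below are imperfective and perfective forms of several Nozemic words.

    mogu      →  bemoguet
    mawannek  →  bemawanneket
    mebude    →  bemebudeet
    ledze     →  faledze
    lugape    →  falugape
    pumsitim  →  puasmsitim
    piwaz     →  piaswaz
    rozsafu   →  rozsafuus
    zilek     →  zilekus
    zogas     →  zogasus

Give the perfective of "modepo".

mebude and ledze both end in -e yet inflect differently (bemebudeet, faledze), so the final letter is not what conditions the rule; the first letter is.
"modepo" begins with m-. The stems beginning with m- (mogu → bemoguet, mawannek → bemawanneket, mebude → bemebudeet) add be- … -et around the stem.
So modepo → bemodepoet.

bemodepoet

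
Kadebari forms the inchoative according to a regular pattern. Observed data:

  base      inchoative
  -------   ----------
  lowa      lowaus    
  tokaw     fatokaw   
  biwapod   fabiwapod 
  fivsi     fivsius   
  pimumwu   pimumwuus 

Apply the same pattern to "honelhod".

"honelhod" ends in a consonant. The stems ending in a consonant (tokaw → fatokaw, biwapod → fabiwapod) add the prefix fa-.
So honelhod → fahonelhod.

fahonelhod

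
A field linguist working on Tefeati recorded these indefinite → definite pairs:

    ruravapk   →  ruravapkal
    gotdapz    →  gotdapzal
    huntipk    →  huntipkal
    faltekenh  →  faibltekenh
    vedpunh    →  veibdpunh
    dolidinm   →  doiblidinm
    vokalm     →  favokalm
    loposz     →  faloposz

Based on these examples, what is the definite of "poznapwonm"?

dolidinm and vokalm both end in -m yet inflect differently (doiblidinm, favokalm), so the final letter is not what conditions the rule; the second-to-last letter is.
"poznapwonm" has second-to-last letter 'n'. The stems whose second-to-last letter is 'n' (faltekenh → faibltekenh, vedpunh → veibdpunh, dolidinm → doiblidinm) insert -ib- after the first vowel.
So poznapwonm → poibznapwonm.

poibznapwonm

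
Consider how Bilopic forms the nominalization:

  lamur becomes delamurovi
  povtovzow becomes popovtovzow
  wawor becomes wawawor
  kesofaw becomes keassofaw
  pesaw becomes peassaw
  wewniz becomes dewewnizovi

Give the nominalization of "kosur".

dekosurovi

povtovzow and kesofaw both end in -w yet inflect differently (popovtovzow, keassofaw), so the final letter is not what conditions the rule; the last vowel is.
"kosur" has last vowel 'u'. The one such stem in the data (lamur → delamurovi) adds de- … -ovi around the stem, so the same rule applies.
So kosur → dekosurovi.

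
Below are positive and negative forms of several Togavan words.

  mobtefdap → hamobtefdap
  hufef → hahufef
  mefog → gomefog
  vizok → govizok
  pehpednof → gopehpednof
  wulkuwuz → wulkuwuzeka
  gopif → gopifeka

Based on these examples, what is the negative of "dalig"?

daligeka

"dalig" has last vowel 'i'. The one such stem in the data (gopif → gopifeka) adds -eka, so the same rule applies.
So dalig → daligeka.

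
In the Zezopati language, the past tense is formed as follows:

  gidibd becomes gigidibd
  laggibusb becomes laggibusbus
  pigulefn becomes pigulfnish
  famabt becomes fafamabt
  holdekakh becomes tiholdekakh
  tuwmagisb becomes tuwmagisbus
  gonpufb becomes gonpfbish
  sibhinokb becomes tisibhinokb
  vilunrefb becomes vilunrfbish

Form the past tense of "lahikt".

tilahikt

sibhinokb and vilunrefb both end in -b yet inflect differently (tisibhinokb, vilunrfbish), so the final letter is not what conditions the rule; the second-to-last letter is.
"lahikt" has second-to-last letter 'k'. The stems whose second-to-last letter is 'k' (sibhinokb → tisibhinokb, holdekakh → tiholdekakh) add the prefix ti-.
The other patterns: stems whose second-to-last letter is 'f' delete the last vowel and add -ish; stems whose second-to-last letter is 's' add -us; stems whose second-to-last letter is 'b' repeat the first consonant+vowel as a prefix.
So lahikt → tilahikt.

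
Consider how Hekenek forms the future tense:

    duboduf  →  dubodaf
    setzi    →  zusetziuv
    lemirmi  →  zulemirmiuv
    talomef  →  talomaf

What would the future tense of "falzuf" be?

lemirmi and talomef both have 3 vowels yet inflect differently (zulemirmiuv, talomaf), so the number of vowels is not what conditions the rule; whether the stem ends in a vowel or a consonant is.
"falzuf" ends in a consonant. The stems ending in a consonant (talomef → talomaf, duboduf → dubodaf) change the last vowel to 'a'.
The other pattern: stems ending in a vowel add zu- … -uv around the stem.
So falzuf → falzaf.

falzaf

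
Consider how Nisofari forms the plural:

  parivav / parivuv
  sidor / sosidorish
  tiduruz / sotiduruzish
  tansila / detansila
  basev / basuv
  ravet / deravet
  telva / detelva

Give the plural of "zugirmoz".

sozugirmozish

ravet and basev both have last vowel 'e' yet inflect differently (deravet, basuv), so the last vowel is not what conditions the rule; the final letter is.
"zugirmoz" ends in -z. The one such stem in the data (tiduruz → sotiduruzish) adds so- … -ish around the stem, so the same rule applies.
The other patterns: stems ending in -a or -t add the prefix de-; stems ending in -v change the last vowel to 'u'.
So zugirmoz → sozugirmozish.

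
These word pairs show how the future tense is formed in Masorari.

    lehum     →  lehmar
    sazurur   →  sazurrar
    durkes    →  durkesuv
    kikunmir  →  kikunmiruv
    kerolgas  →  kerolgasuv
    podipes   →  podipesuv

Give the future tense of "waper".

waperuv

sazurur and kikunmir both end in -r yet inflect differently (sazurrar, kikunmiruv), so the final letter is not what conditions the rule; the last vowel is.
"waper" has last vowel 'e'. The stems whose last vowel is 'e' (durkes → durkesuv, podipes → podipesuv) add -uv.
So waper → waperuv.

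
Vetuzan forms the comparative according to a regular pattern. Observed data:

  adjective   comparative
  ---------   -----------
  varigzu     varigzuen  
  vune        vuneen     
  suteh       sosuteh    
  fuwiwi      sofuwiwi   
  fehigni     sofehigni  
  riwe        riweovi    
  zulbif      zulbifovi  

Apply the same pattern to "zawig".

vune and riwe both end in -e yet inflect differently (vuneen, riweovi), so the final letter is not what conditions the rule; the first letter is.
"zawig" begins with z-. The one such stem in the data (zulbif → zulbifovi) adds -ovi, so the same rule applies.
The other patterns: stems beginning with v- add -en; stems beginning with f- or s- add the prefix so-.
So zawig → zawigovi.

zawigovi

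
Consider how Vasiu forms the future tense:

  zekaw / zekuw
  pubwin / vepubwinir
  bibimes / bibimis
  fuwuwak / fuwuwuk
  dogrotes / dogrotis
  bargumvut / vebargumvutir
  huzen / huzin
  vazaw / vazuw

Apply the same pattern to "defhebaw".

huzen and pubwin both end in -n yet inflect differently (huzin, vepubwinir), so the final letter is not what conditions the rule; the last vowel is.
"defhebaw" has last vowel 'a'. The stems whose last vowel is 'a' (fuwuwak → fuwuwuk, vazaw → vazuw, zekaw → zekuw) change the last vowel to 'u'.
So defhebaw → defhebuw.

defhebuw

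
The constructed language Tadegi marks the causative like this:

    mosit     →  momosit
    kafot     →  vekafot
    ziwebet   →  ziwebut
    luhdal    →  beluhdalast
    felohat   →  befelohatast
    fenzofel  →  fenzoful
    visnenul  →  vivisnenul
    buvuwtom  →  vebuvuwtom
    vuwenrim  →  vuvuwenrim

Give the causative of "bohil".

ziwebet and kafot both end in -t yet inflect differently (ziwebut, vekafot), so the final letter is not what conditions the rule; the last vowel is.
"bohil" has last vowel 'i'. The stems whose last vowel is 'i' (vuwenrim → vuvuwenrim, mosit → momosit) repeat the first consonant+vowel as a prefix.
The other patterns: stems whose last vowel is 'e' change the last vowel to 'u'; stems whose last vowel is 'o' add the prefix ve-; stems whose last vowel is 'a' add be- … -ast around the stem.
So bohil → bobohil.

bobohil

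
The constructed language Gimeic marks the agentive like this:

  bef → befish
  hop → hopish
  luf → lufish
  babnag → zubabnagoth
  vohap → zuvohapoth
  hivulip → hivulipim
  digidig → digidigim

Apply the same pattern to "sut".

sutish

hop and vohap both end in -p yet inflect differently (hopish, zuvohapoth), so the final letter is not what conditions the rule; the number of vowels is.
"sut" has 1 vowel. The stems with 1 vowel (bef → befish, hop → hopish, luf → lufish) add -ish.
The other patterns: stems with 2 vowels add zu- … -oth around the stem; stems with 3 vowels add -im.
So sut → sutish.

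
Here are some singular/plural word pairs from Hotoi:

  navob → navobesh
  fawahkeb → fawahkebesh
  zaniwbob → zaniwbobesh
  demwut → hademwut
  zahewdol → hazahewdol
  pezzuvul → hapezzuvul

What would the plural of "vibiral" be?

havibiral

navob and zahewdol both have last vowel 'o' yet inflect differently (navobesh, hazahewdol), so the last vowel is not what conditions the rule; the final letter is.
"vibiral" ends in -l. The stems ending in -l (zahewdol → hazahewdol, pezzuvul → hapezzuvul) add the prefix ha-.
So vibiral → havibiral.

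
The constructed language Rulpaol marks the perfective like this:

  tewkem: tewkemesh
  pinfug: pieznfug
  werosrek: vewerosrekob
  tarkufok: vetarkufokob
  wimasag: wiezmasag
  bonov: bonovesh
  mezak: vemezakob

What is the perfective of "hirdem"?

hirdemesh

wimasag and mezak both have last vowel 'a' yet inflect differently (wiezmasag, vemezakob), so the last vowel is not what conditions the rule; the final letter is.
"hirdem" ends in -m. The one such stem in the data (tewkem → tewkemesh) adds -esh, so the same rule applies.
The other patterns: stems ending in -g insert -ez- after the first vowel; stems ending in -k add ve- … -ob around the stem.
So hirdem → hirdemesh.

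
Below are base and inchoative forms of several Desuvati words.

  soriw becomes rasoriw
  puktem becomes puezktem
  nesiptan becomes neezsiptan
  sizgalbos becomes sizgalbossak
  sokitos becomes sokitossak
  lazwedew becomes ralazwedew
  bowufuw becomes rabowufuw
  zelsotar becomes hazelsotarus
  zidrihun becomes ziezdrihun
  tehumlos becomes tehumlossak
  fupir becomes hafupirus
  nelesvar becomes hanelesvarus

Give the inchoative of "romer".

haromerus

"romer" ends in -r. The stems ending in -r (fupir → hafupirus, zelsotar → hazelsotarus, nelesvar → hanelesvarus) add ha- … -us around the stem.
So romer → haromerus.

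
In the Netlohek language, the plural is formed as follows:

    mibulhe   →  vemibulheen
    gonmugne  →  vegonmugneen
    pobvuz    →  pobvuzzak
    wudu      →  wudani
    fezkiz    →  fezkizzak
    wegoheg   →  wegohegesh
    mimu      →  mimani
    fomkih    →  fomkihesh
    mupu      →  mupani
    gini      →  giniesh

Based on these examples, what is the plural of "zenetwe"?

"zenetwe" ends in -e. The stems ending in -e (mibulhe → vemibulheen, gonmugne → vegonmugneen) add ve- … -en around the stem.
So zenetwe → vezenetween.

vezenetween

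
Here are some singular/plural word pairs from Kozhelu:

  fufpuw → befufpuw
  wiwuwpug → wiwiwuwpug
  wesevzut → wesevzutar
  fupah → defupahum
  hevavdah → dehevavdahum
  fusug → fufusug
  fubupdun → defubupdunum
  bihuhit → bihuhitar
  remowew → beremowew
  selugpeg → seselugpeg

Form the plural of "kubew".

bekubew

"kubew" ends in -w. The stems ending in -w (remowew → beremowew, fufpuw → befufpuw) add the prefix be-.
So kubew → bekubew.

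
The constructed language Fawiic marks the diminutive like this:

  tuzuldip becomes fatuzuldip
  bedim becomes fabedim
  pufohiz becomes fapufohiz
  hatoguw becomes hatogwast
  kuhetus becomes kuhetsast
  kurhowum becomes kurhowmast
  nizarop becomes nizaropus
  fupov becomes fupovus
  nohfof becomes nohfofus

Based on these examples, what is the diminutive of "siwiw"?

bedim and kurhowum both end in -m yet inflect differently (fabedim, kurhowmast), so the final letter is not what conditions the rule; the last vowel is.
"siwiw" has last vowel 'i'. The stems whose last vowel is 'i' (tuzuldip → fatuzuldip, bedim → fabedim, pufohiz → fapufohiz) add the prefix fa-.
So siwiw → fasiwiw.

fasiwiw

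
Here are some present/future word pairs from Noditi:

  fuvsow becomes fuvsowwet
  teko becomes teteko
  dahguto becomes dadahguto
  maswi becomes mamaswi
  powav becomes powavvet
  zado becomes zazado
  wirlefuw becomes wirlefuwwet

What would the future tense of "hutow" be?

zado and fuvsow both have last vowel 'o' yet inflect differently (zazado, fuvsowwet), so the last vowel is not what conditions the rule; whether the stem ends in a vowel or a consonant is.
"hutow" ends in a consonant. The stems ending in a consonant (powav → powavvet, wirlefuw → wirlefuwwet, fuvsow → fuvsowwet) double the final consonant and add -et.
So hutow → hutowwet.

hutowwet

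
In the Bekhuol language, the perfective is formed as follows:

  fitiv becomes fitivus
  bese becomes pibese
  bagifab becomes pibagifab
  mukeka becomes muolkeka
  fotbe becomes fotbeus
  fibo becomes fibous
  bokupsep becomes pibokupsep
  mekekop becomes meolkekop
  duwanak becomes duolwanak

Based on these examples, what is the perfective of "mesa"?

meolsa

fotbe and bese both end in -e yet inflect differently (fotbeus, pibese), so the final letter is not what conditions the rule; the first letter is.
"mesa" begins with m-. The stems beginning with m- (mukeka → muolkeka, mekekop → meolkekop) insert -ol- after the first vowel.
The other patterns: stems beginning with f- add -us; stems beginning with b- add the prefix pi-.
So mesa → meolsa.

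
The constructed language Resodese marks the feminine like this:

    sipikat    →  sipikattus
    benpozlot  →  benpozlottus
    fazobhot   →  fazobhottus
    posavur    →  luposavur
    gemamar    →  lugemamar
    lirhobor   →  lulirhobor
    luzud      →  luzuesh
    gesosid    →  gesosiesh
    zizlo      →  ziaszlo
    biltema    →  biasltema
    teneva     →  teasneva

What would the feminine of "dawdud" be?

sipikat and gemamar both have last vowel 'a' yet inflect differently (sipikattus, lugemamar), so the last vowel is not what conditions the rule; the final letter is.
"dawdud" ends in -d. The stems ending in -d (luzud → luzuesh, gesosid → gesosiesh) drop the final letter and add -esh.
The other patterns: stems ending in -t double the final consonant and add -us; stems ending in -r add the prefix lu-; stems ending in -a or -o insert -as- after the first vowel.
So dawdud → dawduesh.

dawduesh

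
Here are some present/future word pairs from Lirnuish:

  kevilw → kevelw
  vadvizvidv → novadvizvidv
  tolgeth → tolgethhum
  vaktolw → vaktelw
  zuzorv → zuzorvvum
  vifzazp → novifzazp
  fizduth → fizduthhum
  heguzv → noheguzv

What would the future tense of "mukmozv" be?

nomukmozv

"mukmozv" has second-to-last letter 'z'. The stems whose second-to-last letter is 'z' (vifzazp → novifzazp, heguzv → noheguzv) add the prefix no-.
The other patterns: stems whose second-to-last letter is 'l' change the last vowel to 'e'; stems whose second-to-last letter is 'r' or 't' double the final consonant and add -um.
So mukmozv → nomukmozv.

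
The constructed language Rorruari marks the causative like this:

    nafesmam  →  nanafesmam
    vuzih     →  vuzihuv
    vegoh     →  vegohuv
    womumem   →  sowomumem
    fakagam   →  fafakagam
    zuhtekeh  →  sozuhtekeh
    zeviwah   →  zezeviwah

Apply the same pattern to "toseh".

zeviwah and zuhtekeh both end in -h yet inflect differently (zezeviwah, sozuhtekeh), so the final letter is not what conditions the rule; the last vowel is.
"toseh" has last vowel 'e'. The stems whose last vowel is 'e' (zuhtekeh → sozuhtekeh, womumem → sowomumem) add the prefix so-.
So toseh → sotoseh.

sotoseh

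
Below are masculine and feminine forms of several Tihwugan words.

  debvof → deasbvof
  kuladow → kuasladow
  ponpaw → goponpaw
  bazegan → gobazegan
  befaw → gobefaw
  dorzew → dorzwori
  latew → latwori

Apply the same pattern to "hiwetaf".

kuladow and ponpaw both end in -w yet inflect differently (kuasladow, goponpaw), so the final letter is not what conditions the rule; the last vowel is.
"hiwetaf" has last vowel 'a'. The stems whose last vowel is 'a' (ponpaw → goponpaw, bazegan → gobazegan, befaw → gobefaw) add the prefix go-.
So hiwetaf → gohiwetaf.

gohiwetaf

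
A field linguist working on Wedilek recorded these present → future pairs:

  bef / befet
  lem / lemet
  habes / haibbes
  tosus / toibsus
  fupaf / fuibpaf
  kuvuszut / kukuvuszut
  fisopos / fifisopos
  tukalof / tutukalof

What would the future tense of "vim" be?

"vim" has 1 vowel. The stems with 1 vowel (bef → befet, lem → lemet) add -et.
So vim → vimet.

vimet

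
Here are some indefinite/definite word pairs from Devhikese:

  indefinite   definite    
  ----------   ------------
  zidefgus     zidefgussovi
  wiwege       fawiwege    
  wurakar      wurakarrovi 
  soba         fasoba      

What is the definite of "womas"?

womassovi

wurakar and soba both have last vowel 'a' yet inflect differently (wurakarrovi, fasoba), so the last vowel is not what conditions the rule; whether the stem ends in a vowel or a consonant is.
"womas" ends in a consonant. The stems ending in a consonant (wurakar → wurakarrovi, zidefgus → zidefgussovi) double the final consonant and add -ovi.
The other pattern: stems ending in a vowel add the prefix fa-.
So womas → womassovi.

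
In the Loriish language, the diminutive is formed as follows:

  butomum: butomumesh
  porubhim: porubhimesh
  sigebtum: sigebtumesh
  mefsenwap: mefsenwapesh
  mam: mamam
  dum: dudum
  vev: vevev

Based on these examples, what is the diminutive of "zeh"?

zezeh

butomum and mam both end in -m yet inflect differently (butomumesh, mamam), so the final letter is not what conditions the rule; the number of vowels is.
"zeh" has 1 vowel. The stems with 1 vowel (mam → mamam, dum → dudum, vev → vevev) repeat the first consonant+vowel as a prefix.
The other pattern: stems with 3 vowels add -esh.
So zeh → zezeh.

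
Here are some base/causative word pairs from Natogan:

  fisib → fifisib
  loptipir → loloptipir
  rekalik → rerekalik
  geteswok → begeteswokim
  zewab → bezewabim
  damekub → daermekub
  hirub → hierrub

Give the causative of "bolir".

rekalik and geteswok both end in -k yet inflect differently (rerekalik, begeteswokim), so the final letter is not what conditions the rule; the last vowel is.
"bolir" has last vowel 'i'. The stems whose last vowel is 'i' (fisib → fifisib, loptipir → loloptipir, rekalik → rerekalik) repeat the first consonant+vowel as a prefix.
The other patterns: stems whose last vowel is 'a' or 'o' add be- … -im around the stem; stems whose last vowel is 'u' insert -er- after the first vowel.
So bolir → bobolir.

bobolir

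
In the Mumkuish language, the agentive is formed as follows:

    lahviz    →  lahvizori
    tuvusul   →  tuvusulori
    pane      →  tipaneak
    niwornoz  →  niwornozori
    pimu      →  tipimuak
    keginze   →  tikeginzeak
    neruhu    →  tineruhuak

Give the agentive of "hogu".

tuvusul and neruhu both have last vowel 'u' yet inflect differently (tuvusulori, tineruhuak), so the last vowel is not what conditions the rule; whether the stem ends in a vowel or a consonant is.
"hogu" ends in a vowel. The stems ending in a vowel (neruhu → tineruhuak, pimu → tipimuak, pane → tipaneak) add ti- … -ak around the stem.
The other pattern: stems ending in a consonant add -ori.
So hogu → tihoguak.

tihoguak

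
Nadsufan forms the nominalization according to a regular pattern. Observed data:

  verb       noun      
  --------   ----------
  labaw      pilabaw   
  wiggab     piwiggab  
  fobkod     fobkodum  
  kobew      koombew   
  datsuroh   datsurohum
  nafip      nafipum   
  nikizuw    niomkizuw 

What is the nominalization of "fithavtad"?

pifithavtad

labaw and kobew both end in -w yet inflect differently (pilabaw, koombew), so the final letter is not what conditions the rule; the last vowel is.
"fithavtad" has last vowel 'a'. The stems whose last vowel is 'a' (wiggab → piwiggab, labaw → pilabaw) add the prefix pi-.
The other patterns: stems whose last vowel is 'i' or 'o' add -um; stems whose last vowel is 'e' or 'u' insert -om- after the first vowel.
So fithavtad → pifithavtad.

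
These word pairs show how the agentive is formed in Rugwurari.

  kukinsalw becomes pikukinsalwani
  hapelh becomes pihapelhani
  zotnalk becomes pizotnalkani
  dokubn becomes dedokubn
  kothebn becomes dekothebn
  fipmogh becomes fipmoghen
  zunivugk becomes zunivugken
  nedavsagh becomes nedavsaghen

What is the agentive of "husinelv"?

pihusinelvani

hapelh and fipmogh both end in -h yet inflect differently (pihapelhani, fipmoghen), so the final letter is not what conditions the rule; the second-to-last letter is.
"husinelv" has second-to-last letter 'l'. The stems whose second-to-last letter is 'l' (kukinsalw → pikukinsalwani, hapelh → pihapelhani, zotnalk → pizotnalkani) add pi- … -ani around the stem.
The other patterns: stems whose second-to-last letter is 'b' add the prefix de-; stems whose second-to-last letter is 'g' add -en.
So husinelv → pihusinelvani.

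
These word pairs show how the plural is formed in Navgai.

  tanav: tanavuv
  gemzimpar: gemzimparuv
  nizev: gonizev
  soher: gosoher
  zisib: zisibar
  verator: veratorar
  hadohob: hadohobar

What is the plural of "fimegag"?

fimegaguv

tanav and nizev both end in -v yet inflect differently (tanavuv, gonizev), so the final letter is not what conditions the rule; the last vowel is.
"fimegag" has last vowel 'a'. The stems whose last vowel is 'a' (tanav → tanavuv, gemzimpar → gemzimparuv) add -uv.
The other patterns: stems whose last vowel is 'e' add the prefix go-; stems whose last vowel is 'i' or 'o' add -ar.
So fimegag → fimegaguv.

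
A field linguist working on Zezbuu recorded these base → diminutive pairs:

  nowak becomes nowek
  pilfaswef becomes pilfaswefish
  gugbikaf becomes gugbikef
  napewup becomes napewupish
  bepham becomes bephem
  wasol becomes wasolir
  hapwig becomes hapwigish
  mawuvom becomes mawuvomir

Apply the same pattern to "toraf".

toref

"toraf" has last vowel 'a'. The stems whose last vowel is 'a' (bepham → bephem, nowak → nowek, gugbikaf → gugbikef) change the last vowel to 'e'.
So toraf → toref.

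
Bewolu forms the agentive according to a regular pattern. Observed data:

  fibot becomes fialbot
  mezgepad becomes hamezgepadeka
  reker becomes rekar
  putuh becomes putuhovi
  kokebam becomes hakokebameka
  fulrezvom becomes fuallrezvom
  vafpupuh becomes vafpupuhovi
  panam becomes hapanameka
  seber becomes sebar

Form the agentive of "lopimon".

loalpimon

panam and fulrezvom both end in -m yet inflect differently (hapanameka, fuallrezvom), so the final letter is not what conditions the rule; the last vowel is.
"lopimon" has last vowel 'o'. The stems whose last vowel is 'o' (fulrezvom → fuallrezvom, fibot → fialbot) insert -al- after the first vowel.
The other patterns: stems whose last vowel is 'a' add ha- … -eka around the stem; stems whose last vowel is 'u' add -ovi; stems whose last vowel is 'e' change the last vowel to 'a'.
So lopimon → loalpimon.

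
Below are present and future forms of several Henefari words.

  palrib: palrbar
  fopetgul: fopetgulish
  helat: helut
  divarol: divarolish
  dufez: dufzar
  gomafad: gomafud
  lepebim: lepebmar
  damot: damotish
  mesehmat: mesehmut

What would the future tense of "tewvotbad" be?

tewvotbud

"tewvotbad" has last vowel 'a'. The stems whose last vowel is 'a' (mesehmat → mesehmut, helat → helut, gomafad → gomafud) change the last vowel to 'u'.
So tewvotbad → tewvotbud.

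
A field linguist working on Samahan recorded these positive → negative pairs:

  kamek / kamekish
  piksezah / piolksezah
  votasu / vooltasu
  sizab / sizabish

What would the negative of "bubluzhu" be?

piksezah and sizab both have last vowel 'a' yet inflect differently (piolksezah, sizabish), so the last vowel is not what conditions the rule; the final letter is.
"bubluzhu" ends in -u. The one such stem in the data (votasu → vooltasu) inserts -ol- after the first vowel (as does piksezah), so the same rule applies.
The other pattern: stems ending in -b or -k add -ish.
So bubluzhu → buolbluzhu.

buolbluzhu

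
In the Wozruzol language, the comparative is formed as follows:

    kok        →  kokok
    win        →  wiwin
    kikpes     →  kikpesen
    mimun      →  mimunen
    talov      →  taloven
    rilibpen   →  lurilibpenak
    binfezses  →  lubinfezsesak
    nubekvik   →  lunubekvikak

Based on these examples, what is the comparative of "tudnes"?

tudnesen

win and mimun both end in -n yet inflect differently (wiwin, mimunen), so the final letter is not what conditions the rule; the number of vowels is.
"tudnes" has 2 vowels. The stems with 2 vowels (kikpes → kikpesen, mimun → mimunen, talov → taloven) add -en.
The other patterns: stems with 1 vowel repeat the first consonant+vowel as a prefix; stems with 3 vowels add lu- … -ak around the stem.
So tudnes → tudnesen.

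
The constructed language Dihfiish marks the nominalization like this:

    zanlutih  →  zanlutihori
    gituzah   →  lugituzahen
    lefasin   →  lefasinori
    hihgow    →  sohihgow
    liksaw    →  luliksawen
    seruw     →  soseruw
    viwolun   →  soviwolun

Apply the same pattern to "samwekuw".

zanlutih and gituzah both end in -h yet inflect differently (zanlutihori, lugituzahen), so the final letter is not what conditions the rule; the last vowel is.
"samwekuw" has last vowel 'u'. The stems whose last vowel is 'u' (viwolun → soviwolun, seruw → soseruw) add the prefix so-.
So samwekuw → sosamwekuw.

sosamwekuw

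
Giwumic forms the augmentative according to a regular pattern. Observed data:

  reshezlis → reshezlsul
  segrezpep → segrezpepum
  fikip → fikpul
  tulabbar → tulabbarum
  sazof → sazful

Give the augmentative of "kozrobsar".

segrezpep and fikip both end in -p yet inflect differently (segrezpepum, fikpul), so the final letter is not what conditions the rule; the last vowel is.
"kozrobsar" has last vowel 'a'. The one such stem in the data (tulabbar → tulabbarum) adds -um, so the same rule applies.
So kozrobsar → kozrobsarum.

kozrobsarum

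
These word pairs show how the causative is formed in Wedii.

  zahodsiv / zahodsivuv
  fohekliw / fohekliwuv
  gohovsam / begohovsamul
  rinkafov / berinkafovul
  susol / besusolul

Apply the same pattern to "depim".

depimuv

zahodsiv and rinkafov both end in -v yet inflect differently (zahodsivuv, berinkafovul), so the final letter is not what conditions the rule; the last vowel is.
"depim" has last vowel 'i'. The stems whose last vowel is 'i' (zahodsiv → zahodsivuv, fohekliw → fohekliwuv) add -uv.
So depim → depimuv.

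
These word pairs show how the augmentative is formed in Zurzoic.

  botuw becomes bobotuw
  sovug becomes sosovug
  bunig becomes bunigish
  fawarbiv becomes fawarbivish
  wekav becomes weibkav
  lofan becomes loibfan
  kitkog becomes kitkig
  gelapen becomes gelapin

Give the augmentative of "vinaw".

viibnaw

"vinaw" has last vowel 'a'. The stems whose last vowel is 'a' (wekav → weibkav, lofan → loibfan) insert -ib- after the first vowel.
The other patterns: stems whose last vowel is 'u' repeat the first consonant+vowel as a prefix; stems whose last vowel is 'i' add -ish; stems whose last vowel is 'e' or 'o' change the last vowel to 'i'.
So vinaw → viibnaw.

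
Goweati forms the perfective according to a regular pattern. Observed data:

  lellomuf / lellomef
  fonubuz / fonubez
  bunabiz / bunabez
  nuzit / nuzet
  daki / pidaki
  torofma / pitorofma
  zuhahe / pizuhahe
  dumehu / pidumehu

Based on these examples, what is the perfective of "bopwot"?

bopwet

daki and nuzit both have last vowel 'i' yet inflect differently (pidaki, nuzet), so the last vowel is not what conditions the rule; whether the stem ends in a vowel or a consonant is.
"bopwot" ends in a consonant. The stems ending in a consonant (nuzit → nuzet, lellomuf → lellomef, bunabiz → bunabez) change the last vowel to 'e'.
So bopwot → bopwet.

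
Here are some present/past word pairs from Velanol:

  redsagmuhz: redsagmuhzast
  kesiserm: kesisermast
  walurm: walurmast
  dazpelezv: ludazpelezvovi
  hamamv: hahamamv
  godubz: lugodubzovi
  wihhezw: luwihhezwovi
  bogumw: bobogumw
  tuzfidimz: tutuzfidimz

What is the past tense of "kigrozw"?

tuzfidimz and redsagmuhz both end in -z yet inflect differently (tutuzfidimz, redsagmuhzast), so the final letter is not what conditions the rule; the second-to-last letter is.
"kigrozw" has second-to-last letter 'z'. The stems whose second-to-last letter is 'z' (dazpelezv → ludazpelezvovi, wihhezw → luwihhezwovi) add lu- … -ovi around the stem.
So kigrozw → lukigrozwovi.

lukigrozwovi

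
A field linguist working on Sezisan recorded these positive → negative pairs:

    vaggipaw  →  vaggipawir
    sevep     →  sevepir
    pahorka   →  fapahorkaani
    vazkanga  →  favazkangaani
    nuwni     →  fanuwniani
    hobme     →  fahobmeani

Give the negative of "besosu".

fabesosuani

vaggipaw and pahorka both have last vowel 'a' yet inflect differently (vaggipawir, fapahorkaani), so the last vowel is not what conditions the rule; whether the stem ends in a vowel or a consonant is.
"besosu" ends in a vowel. The stems ending in a vowel (pahorka → fapahorkaani, vazkanga → favazkangaani, nuwni → fanuwniani) add fa- … -ani around the stem.
So besosu → fabesosuani.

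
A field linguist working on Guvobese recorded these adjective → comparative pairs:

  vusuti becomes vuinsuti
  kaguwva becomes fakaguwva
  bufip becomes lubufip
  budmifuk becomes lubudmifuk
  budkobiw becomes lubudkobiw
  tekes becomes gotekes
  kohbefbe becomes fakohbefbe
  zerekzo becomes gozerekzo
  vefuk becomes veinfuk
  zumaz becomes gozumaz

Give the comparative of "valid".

"valid" begins with v-. The stems beginning with v- (vefuk → veinfuk, vusuti → vuinsuti) insert -in- after the first vowel.
The other patterns: stems beginning with b- add the prefix lu-; stems beginning with k- add the prefix fa-; stems beginning with t- or z- add the prefix go-.
So valid → vainlid.

vainlid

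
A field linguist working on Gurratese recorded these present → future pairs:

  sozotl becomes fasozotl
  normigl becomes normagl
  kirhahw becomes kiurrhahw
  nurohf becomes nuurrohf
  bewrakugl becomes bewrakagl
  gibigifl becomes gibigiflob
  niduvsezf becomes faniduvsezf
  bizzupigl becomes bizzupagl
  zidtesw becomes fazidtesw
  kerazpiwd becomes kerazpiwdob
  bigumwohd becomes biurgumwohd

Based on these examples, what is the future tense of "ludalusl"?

"ludalusl" has second-to-last letter 's'. The one such stem in the data (zidtesw → fazidtesw) adds the prefix fa-, so the same rule applies.
The other patterns: stems whose second-to-last letter is 'h' insert -ur- after the first vowel; stems whose second-to-last letter is 'f' or 'w' add -ob; stems whose second-to-last letter is 'g' change the last vowel to 'a'.
So ludalusl → faludalusl.

faludalusl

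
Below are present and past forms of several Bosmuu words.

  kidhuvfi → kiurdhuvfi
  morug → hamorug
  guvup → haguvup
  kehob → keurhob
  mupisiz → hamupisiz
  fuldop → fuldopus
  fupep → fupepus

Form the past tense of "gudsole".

hagudsole

"gudsole" begins with g-. The one such stem in the data (guvup → haguvup) adds the prefix ha-, so the same rule applies.
So gudsole → hagudsole.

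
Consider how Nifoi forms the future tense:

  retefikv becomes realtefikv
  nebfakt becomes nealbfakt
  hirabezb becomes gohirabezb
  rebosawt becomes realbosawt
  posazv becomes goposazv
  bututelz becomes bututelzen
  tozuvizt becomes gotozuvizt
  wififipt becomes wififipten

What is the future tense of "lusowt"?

lualsowt

nebfakt and wififipt both end in -t yet inflect differently (nealbfakt, wififipten), so the final letter is not what conditions the rule; the second-to-last letter is.
"lusowt" has second-to-last letter 'w'. The one such stem in the data (rebosawt → realbosawt) inserts -al- after the first vowel (as do nebfakt, retefikv), so the same rule applies.
The other patterns: stems whose second-to-last letter is 'l' or 'p' add -en; stems whose second-to-last letter is 'z' add the prefix go-.
So lusowt → lualsowt.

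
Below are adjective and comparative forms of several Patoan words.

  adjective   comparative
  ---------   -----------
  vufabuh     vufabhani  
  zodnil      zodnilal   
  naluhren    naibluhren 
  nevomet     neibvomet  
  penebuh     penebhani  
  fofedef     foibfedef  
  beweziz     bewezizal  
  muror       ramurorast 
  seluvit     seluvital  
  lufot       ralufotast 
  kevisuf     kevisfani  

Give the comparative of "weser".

weibser

seluvit and nevomet both end in -t yet inflect differently (seluvital, neibvomet), so the final letter is not what conditions the rule; the last vowel is.
"weser" has last vowel 'e'. The stems whose last vowel is 'e' (nevomet → neibvomet, fofedef → foibfedef, naluhren → naibluhren) insert -ib- after the first vowel.
The other patterns: stems whose last vowel is 'i' add -al; stems whose last vowel is 'u' delete the last vowel and add -ani; stems whose last vowel is 'o' add ra- … -ast around the stem.
So weser → weibser.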